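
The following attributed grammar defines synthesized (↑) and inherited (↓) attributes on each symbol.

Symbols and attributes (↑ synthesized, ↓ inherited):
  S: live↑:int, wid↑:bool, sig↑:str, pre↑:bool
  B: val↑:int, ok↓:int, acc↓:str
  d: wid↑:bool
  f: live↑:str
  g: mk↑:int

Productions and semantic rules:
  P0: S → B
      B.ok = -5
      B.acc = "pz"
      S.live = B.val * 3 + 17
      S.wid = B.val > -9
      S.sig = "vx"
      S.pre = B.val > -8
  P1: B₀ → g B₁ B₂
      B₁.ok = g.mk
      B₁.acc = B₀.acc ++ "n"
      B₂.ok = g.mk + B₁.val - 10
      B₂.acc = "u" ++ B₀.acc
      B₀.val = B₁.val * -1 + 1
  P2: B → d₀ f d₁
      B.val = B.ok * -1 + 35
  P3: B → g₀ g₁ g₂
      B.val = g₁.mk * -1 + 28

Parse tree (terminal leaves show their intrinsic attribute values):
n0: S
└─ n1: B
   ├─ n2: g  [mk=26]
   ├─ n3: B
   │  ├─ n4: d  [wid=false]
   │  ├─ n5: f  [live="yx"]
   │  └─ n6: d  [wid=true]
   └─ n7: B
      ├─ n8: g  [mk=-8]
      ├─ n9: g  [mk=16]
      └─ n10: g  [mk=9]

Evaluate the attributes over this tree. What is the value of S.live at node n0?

-7

1. n1.ok = -5  [-5]
2. n1.acc = "pz"  ["pz"]
3. n2.mk = 26  [terminal]
4. n3.ok = 26  [g.mk]
5. n3.acc = "pzn"  [B₀.acc ++ "n"]
6. n4.wid = false  [terminal]
7. n5.live = "yx"  [terminal]
8. n6.wid = true  [terminal]
9. n3.val = 9  [B.ok * -1 + 35]
10. n7.ok = 25  [g.mk + B₁.val - 10]
11. n7.acc = "upz"  ["u" ++ B₀.acc]
12. n8.mk = -8  [terminal]
13. n9.mk = 16  [terminal]
14. n10.mk = 9  [terminal]
15. n7.val = 12  [g₁.mk * -1 + 28]
16. n1.val = -8  [B₁.val * -1 + 1]
17. n0.live = -7  [B.val * 3 + 17]
18. n0.wid = true  [B.val > -9]
19. n0.sig = "vx"  ["vx"]
20. n0.pre = false  [B.val > -8]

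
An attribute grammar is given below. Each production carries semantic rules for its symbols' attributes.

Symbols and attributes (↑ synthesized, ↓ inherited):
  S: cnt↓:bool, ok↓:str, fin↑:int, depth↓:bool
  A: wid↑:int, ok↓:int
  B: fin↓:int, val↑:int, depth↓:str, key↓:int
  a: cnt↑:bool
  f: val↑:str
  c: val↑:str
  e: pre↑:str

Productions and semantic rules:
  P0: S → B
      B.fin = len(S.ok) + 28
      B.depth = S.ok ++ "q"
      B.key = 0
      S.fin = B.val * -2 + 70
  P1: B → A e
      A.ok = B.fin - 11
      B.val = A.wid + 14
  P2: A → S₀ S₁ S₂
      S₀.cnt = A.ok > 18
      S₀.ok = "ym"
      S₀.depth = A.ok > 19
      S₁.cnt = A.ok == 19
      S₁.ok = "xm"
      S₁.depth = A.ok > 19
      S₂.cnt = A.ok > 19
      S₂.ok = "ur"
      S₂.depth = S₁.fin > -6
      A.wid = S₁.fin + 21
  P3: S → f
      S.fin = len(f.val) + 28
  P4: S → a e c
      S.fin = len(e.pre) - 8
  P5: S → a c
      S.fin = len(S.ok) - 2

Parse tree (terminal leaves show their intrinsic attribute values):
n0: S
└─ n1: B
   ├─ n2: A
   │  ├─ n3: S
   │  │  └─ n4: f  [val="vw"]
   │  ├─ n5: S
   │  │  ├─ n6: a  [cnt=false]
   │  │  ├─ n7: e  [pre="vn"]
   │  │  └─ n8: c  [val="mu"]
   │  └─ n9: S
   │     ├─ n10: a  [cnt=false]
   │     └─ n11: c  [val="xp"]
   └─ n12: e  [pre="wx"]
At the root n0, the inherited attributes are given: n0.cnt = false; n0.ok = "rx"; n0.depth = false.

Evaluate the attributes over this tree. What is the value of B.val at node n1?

1. n0.cnt = false  [given at root]
2. n0.ok = "rx"  [given at root]
3. n0.depth = false  [given at root]
4. n1.fin = 30  [len(S.ok) + 28]
5. n1.depth = "rxq"  [S.ok ++ "q"]
6. n1.key = 0  [0]
7. n2.ok = 19  [B.fin - 11]
8. n3.cnt = true  [A.ok > 18]
9. n3.ok = "ym"  ["ym"]
10. n3.depth = false  [A.ok > 19]
11. n4.val = "vw"  [terminal]
12. n3.fin = 30  [len(f.val) + 28]
13. n5.cnt = true  [A.ok == 19]
14. n5.ok = "xm"  ["xm"]
15. n5.depth = false  [A.ok > 19]
16. n6.cnt = false  [terminal]
17. n7.pre = "vn"  [terminal]
18. n8.val = "mu"  [terminal]
19. n5.fin = -6  [len(e.pre) - 8]
20. n9.cnt = false  [A.ok > 19]
21. n9.ok = "ur"  ["ur"]
22. n9.depth = false  [S₁.fin > -6]
23. n10.cnt = false  [terminal]
24. n11.val = "xp"  [terminal]
25. n9.fin = 0  [len(S.ok) - 2]
26. n2.wid = 15  [S₁.fin + 21]
27. n12.pre = "wx"  [terminal]
28. n1.val = 29  [A.wid + 14]
29. n0.fin = 12  [B.val * -2 + 70]

29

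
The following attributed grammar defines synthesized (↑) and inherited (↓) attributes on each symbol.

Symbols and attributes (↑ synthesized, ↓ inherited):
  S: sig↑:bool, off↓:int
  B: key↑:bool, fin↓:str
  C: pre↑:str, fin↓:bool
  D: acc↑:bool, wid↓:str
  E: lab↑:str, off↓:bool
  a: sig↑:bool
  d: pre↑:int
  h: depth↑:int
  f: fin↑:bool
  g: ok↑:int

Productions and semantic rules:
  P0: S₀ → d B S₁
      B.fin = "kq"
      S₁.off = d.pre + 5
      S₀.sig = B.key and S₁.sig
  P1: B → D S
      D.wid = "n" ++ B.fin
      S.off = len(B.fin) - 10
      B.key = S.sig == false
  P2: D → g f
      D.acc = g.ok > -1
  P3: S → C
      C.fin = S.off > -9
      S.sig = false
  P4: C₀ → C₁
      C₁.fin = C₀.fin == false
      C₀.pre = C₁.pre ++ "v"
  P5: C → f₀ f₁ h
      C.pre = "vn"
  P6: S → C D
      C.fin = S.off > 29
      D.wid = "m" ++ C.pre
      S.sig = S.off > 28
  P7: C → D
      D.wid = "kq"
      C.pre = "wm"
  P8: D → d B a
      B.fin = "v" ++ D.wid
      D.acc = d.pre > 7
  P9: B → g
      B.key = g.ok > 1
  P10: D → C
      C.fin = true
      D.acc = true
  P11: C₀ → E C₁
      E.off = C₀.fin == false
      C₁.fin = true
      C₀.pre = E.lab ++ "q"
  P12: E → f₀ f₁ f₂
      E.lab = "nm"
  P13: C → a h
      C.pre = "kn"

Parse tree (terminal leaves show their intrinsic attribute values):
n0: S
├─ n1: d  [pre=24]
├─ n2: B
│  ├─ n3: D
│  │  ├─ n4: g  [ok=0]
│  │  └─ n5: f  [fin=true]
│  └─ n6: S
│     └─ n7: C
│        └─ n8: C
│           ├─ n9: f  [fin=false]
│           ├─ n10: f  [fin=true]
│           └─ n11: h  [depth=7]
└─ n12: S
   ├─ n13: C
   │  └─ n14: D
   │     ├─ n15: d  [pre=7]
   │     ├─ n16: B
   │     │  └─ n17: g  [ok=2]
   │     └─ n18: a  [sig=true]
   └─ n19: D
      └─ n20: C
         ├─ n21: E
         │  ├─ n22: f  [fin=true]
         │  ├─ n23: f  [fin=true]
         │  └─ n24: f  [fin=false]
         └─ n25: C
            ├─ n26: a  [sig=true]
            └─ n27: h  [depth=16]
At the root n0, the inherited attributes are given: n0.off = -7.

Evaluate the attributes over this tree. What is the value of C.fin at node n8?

1. n0.off = -7  [given at root]
2. n1.pre = 24  [terminal]
3. n2.fin = "kq"  ["kq"]
4. n3.wid = "nkq"  ["n" ++ B.fin]
5. n4.ok = 0  [terminal]
6. n5.fin = true  [terminal]
7. n3.acc = true  [g.ok > -1]
8. n6.off = -8  [len(B.fin) - 10]
9. n7.fin = true  [S.off > -9]
10. n8.fin = false  [C₀.fin == false]
11. n9.fin = false  [terminal]
12. n10.fin = true  [terminal]
13. n11.depth = 7  [terminal]
14. n8.pre = "vn"  ["vn"]
15. n7.pre = "vnv"  [C₁.pre ++ "v"]
16. n6.sig = false  [false]
17. n2.key = true  [S.sig == false]
18. n12.off = 29  [d.pre + 5]
19. n13.fin = false  [S.off > 29]
20. n14.wid = "kq"  ["kq"]
21. n15.pre = 7  [terminal]
22. n16.fin = "vkq"  ["v" ++ D.wid]
23. n17.ok = 2  [terminal]
24. n16.key = true  [g.ok > 1]
25. n18.sig = true  [terminal]
26. n14.acc = false  [d.pre > 7]
27. n13.pre = "wm"  ["wm"]
28. n19.wid = "mwm"  ["m" ++ C.pre]
29. n20.fin = true  [true]
30. n21.off = false  [C₀.fin == false]
31. n22.fin = true  [terminal]
32. n23.fin = true  [terminal]
33. n24.fin = false  [terminal]
34. n21.lab = "nm"  ["nm"]
35. n25.fin = true  [true]
36. n26.sig = true  [terminal]
37. n27.depth = 16  [terminal]
38. n25.pre = "kn"  ["kn"]
39. n20.pre = "nmq"  [E.lab ++ "q"]
40. n19.acc = true  [true]
41. n12.sig = true  [S.off > 28]
42. n0.sig = true  [B.key and S₁.sig]

false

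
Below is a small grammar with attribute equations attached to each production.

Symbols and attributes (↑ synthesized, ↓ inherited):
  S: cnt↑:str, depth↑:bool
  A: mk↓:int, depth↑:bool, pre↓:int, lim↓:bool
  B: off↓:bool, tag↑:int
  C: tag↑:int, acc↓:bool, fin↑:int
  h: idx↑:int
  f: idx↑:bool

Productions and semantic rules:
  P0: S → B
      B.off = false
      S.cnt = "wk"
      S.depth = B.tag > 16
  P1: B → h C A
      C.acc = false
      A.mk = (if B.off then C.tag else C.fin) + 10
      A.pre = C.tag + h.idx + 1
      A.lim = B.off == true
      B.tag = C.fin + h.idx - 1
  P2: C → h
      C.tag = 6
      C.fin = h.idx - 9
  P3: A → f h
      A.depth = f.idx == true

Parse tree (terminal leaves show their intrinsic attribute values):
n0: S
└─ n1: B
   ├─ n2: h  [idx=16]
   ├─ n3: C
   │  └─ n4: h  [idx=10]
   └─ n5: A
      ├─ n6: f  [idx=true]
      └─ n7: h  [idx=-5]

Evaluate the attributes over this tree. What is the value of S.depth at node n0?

1. n1.off = false  [false]
2. n2.idx = 16  [terminal]
3. n3.acc = false  [false]
4. n4.idx = 10  [terminal]
5. n3.tag = 6  [6]
6. n3.fin = 1  [h.idx - 9]
7. n5.mk = 11  [(if B.off then C.tag else C.fin) + 10]
8. n5.pre = 23  [C.tag + h.idx + 1]
9. n5.lim = false  [B.off == true]
10. n6.idx = true  [terminal]
11. n7.idx = -5  [terminal]
12. n5.depth = true  [f.idx == true]
13. n1.tag = 16  [C.fin + h.idx - 1]
14. n0.cnt = "wk"  ["wk"]
15. n0.depth = false  [B.tag > 16]

false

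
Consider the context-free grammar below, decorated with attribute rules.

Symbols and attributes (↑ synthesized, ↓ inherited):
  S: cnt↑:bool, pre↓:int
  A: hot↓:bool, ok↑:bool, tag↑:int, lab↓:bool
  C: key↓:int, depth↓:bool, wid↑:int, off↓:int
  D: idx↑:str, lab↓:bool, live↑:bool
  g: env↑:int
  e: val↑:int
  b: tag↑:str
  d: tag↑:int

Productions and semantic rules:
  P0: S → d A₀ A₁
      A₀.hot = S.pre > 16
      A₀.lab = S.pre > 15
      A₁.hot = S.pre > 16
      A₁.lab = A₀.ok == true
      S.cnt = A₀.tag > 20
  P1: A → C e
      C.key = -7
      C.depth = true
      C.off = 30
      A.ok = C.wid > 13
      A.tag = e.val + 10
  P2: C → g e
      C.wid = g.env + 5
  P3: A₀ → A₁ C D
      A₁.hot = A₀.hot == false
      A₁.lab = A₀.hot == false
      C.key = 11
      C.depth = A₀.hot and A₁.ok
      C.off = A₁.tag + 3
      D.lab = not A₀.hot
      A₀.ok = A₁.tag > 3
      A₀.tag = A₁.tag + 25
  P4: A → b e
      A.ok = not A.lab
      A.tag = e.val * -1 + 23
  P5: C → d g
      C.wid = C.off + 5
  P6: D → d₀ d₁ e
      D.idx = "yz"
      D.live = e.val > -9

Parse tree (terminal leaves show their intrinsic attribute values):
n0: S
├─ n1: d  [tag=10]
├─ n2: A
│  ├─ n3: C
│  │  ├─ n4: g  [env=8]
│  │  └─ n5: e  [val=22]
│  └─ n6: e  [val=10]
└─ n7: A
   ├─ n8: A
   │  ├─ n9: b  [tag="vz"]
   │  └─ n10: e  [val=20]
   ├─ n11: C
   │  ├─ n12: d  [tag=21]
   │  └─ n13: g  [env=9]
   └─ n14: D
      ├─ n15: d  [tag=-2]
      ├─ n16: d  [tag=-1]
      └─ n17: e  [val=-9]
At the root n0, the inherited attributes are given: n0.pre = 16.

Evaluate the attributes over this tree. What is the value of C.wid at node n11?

1. n0.pre = 16  [given at root]
2. n1.tag = 10  [terminal]
3. n2.hot = false  [S.pre > 16]
4. n2.lab = true  [S.pre > 15]
5. n3.key = -7  [-7]
6. n3.depth = true  [true]
7. n3.off = 30  [30]
8. n4.env = 8  [terminal]
9. n5.val = 22  [terminal]
10. n3.wid = 13  [g.env + 5]
11. n6.val = 10  [terminal]
12. n2.ok = false  [C.wid > 13]
13. n2.tag = 20  [e.val + 10]
14. n7.hot = false  [S.pre > 16]
15. n7.lab = false  [A₀.ok == true]
16. n8.hot = true  [A₀.hot == false]
17. n8.lab = true  [A₀.hot == false]
18. n9.tag = "vz"  [terminal]
19. n10.val = 20  [terminal]
20. n8.ok = false  [not A.lab]
21. n8.tag = 3  [e.val * -1 + 23]
22. n11.key = 11  [11]
23. n11.depth = false  [A₀.hot and A₁.ok]
24. n11.off = 6  [A₁.tag + 3]
25. n12.tag = 21  [terminal]
26. n13.env = 9  [terminal]
27. n11.wid = 11  [C.off + 5]
28. n14.lab = true  [not A₀.hot]
29. n15.tag = -2  [terminal]
30. n16.tag = -1  [terminal]
31. n17.val = -9  [terminal]
32. n14.idx = "yz"  ["yz"]
33. n14.live = false  [e.val > -9]
34. n7.ok = false  [A₁.tag > 3]
35. n7.tag = 28  [A₁.tag + 25]
36. n0.cnt = false  [A₀.tag > 20]

11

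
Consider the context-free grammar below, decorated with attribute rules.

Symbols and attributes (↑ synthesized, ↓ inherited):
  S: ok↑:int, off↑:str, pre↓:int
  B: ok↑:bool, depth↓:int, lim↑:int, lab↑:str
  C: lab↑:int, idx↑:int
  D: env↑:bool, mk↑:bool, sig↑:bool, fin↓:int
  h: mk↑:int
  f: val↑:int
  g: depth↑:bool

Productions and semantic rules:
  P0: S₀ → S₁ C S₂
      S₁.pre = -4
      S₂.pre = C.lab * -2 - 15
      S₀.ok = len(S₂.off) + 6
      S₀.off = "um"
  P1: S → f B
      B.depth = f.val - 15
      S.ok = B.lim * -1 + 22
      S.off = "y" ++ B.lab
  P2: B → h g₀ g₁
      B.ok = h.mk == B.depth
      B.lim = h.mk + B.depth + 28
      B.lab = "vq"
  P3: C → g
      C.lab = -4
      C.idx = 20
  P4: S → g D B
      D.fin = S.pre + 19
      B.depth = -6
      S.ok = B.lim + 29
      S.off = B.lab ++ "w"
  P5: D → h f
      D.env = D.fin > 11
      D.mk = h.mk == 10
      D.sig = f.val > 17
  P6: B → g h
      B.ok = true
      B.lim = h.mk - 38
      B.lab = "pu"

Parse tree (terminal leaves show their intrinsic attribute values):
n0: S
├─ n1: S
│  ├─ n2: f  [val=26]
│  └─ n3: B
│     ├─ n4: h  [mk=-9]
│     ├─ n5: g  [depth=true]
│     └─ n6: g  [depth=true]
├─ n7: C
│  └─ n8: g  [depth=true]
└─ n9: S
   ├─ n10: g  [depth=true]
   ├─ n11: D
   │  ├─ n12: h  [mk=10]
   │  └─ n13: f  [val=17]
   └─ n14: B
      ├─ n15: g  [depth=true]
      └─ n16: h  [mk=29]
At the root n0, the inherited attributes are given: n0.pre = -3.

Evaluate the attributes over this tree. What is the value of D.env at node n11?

true

1. n0.pre = -3  [given at root]
2. n1.pre = -4  [-4]
3. n2.val = 26  [terminal]
4. n3.depth = 11  [f.val - 15]
5. n4.mk = -9  [terminal]
6. n5.depth = true  [terminal]
7. n6.depth = true  [terminal]
8. n3.ok = false  [h.mk == B.depth]
9. n3.lim = 30  [h.mk + B.depth + 28]
10. n3.lab = "vq"  ["vq"]
11. n1.ok = -8  [B.lim * -1 + 22]
12. n1.off = "yvq"  ["y" ++ B.lab]
13. n8.depth = true  [terminal]
14. n7.lab = -4  [-4]
15. n7.idx = 20  [20]
16. n9.pre = -7  [C.lab * -2 - 15]
17. n10.depth = true  [terminal]
18. n11.fin = 12  [S.pre + 19]
19. n12.mk = 10  [terminal]
20. n13.val = 17  [terminal]
21. n11.env = true  [D.fin > 11]
22. n11.mk = true  [h.mk == 10]
23. n11.sig = false  [f.val > 17]
24. n14.depth = -6  [-6]
25. n15.depth = true  [terminal]
26. n16.mk = 29  [terminal]
27. n14.ok = true  [true]
28. n14.lim = -9  [h.mk - 38]
29. n14.lab = "pu"  ["pu"]
30. n9.ok = 20  [B.lim + 29]
31. n9.off = "puw"  [B.lab ++ "w"]
32. n0.ok = 9  [len(S₂.off) + 6]
33. n0.off = "um"  ["um"]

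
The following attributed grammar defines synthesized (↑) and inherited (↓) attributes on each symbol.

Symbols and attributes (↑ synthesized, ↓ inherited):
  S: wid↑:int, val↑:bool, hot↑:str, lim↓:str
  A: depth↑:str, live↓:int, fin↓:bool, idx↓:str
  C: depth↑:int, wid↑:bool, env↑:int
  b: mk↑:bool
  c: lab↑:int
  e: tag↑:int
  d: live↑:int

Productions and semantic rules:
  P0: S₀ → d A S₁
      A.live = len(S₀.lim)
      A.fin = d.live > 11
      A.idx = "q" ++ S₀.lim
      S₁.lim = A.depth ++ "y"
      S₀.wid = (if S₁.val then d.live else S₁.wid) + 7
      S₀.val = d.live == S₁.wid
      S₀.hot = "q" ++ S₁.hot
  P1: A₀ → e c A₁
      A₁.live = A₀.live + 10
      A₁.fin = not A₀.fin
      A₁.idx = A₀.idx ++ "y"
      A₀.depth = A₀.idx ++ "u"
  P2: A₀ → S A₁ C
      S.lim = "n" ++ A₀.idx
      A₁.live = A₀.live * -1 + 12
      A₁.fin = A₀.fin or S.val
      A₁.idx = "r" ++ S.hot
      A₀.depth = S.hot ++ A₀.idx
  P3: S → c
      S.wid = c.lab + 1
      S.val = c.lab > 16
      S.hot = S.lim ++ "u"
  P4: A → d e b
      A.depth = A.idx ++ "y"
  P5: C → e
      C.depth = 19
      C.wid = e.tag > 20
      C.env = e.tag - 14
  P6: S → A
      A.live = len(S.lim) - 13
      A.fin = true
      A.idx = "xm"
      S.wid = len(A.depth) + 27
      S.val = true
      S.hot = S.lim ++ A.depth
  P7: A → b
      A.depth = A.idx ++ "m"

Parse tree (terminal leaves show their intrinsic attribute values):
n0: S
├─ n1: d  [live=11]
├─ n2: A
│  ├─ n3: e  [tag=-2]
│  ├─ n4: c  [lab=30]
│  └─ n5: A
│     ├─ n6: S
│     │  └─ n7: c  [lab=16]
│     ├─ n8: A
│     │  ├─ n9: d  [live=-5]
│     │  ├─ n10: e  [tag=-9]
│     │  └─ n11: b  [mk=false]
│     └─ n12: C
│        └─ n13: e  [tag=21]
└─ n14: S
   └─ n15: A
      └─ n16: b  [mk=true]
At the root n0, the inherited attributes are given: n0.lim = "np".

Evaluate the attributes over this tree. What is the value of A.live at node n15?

-8

1. n0.lim = "np"  [given at root]
2. n1.live = 11  [terminal]
3. n2.live = 2  [len(S₀.lim)]
4. n2.fin = false  [d.live > 11]
5. n2.idx = "qnp"  ["q" ++ S₀.lim]
6. n3.tag = -2  [terminal]
7. n4.lab = 30  [terminal]
8. n5.live = 12  [A₀.live + 10]
9. n5.fin = true  [not A₀.fin]
10. n5.idx = "qnpy"  [A₀.idx ++ "y"]
11. n6.lim = "nqnpy"  ["n" ++ A₀.idx]
12. n7.lab = 16  [terminal]
13. n6.wid = 17  [c.lab + 1]
14. n6.val = false  [c.lab > 16]
15. n6.hot = "nqnpyu"  [S.lim ++ "u"]
16. n8.live = 0  [A₀.live * -1 + 12]
17. n8.fin = true  [A₀.fin or S.val]
18. n8.idx = "rnqnpyu"  ["r" ++ S.hot]
19. n9.live = -5  [terminal]
20. n10.tag = -9  [terminal]
21. n11.mk = false  [terminal]
22. n8.depth = "rnqnpyuy"  [A.idx ++ "y"]
23. n13.tag = 21  [terminal]
24. n12.depth = 19  [19]
25. n12.wid = true  [e.tag > 20]
26. n12.env = 7  [e.tag - 14]
27. n5.depth = "nqnpyuqnpy"  [S.hot ++ A₀.idx]
28. n2.depth = "qnpu"  [A₀.idx ++ "u"]
29. n14.lim = "qnpuy"  [A.depth ++ "y"]
30. n15.live = -8  [len(S.lim) - 13]
31. n15.fin = true  [true]
32. n15.idx = "xm"  ["xm"]
33. n16.mk = true  [terminal]
34. n15.depth = "xmm"  [A.idx ++ "m"]
35. n14.wid = 30  [len(A.depth) + 27]
36. n14.val = true  [true]
37. n14.hot = "qnpuyxmm"  [S.lim ++ A.depth]
38. n0.wid = 18  [(if S₁.val then d.live else S₁.wid) + 7]
39. n0.val = false  [d.live == S₁.wid]
40. n0.hot = "qqnpuyxmm"  ["q" ++ S₁.hot]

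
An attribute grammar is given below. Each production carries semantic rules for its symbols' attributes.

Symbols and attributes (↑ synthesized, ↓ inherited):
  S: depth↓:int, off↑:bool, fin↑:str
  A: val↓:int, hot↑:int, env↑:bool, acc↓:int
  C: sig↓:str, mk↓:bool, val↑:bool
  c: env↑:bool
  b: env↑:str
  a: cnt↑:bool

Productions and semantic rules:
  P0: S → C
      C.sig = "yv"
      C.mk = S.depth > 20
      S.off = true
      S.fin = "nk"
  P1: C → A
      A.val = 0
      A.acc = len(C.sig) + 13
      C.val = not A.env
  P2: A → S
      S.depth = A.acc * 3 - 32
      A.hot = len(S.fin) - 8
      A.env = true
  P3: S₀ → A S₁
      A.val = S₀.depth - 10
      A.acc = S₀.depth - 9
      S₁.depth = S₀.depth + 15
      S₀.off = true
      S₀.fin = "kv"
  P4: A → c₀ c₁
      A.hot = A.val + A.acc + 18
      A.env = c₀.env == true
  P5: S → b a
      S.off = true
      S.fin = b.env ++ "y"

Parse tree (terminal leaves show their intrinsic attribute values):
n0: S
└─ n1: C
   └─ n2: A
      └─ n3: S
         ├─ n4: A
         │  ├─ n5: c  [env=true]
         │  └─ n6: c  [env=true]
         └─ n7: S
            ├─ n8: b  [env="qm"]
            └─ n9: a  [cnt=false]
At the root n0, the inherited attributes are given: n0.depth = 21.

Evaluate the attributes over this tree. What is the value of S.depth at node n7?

1. n0.depth = 21  [given at root]
2. n1.sig = "yv"  ["yv"]
3. n1.mk = true  [S.depth > 20]
4. n2.val = 0  [0]
5. n2.acc = 15  [len(C.sig) + 13]
6. n3.depth = 13  [A.acc * 3 - 32]
7. n4.val = 3  [S₀.depth - 10]
8. n4.acc = 4  [S₀.depth - 9]
9. n5.env = true  [terminal]
10. n6.env = true  [terminal]
11. n4.hot = 25  [A.val + A.acc + 18]
12. n4.env = true  [c₀.env == true]
13. n7.depth = 28  [S₀.depth + 15]
14. n8.env = "qm"  [terminal]
15. n9.cnt = false  [terminal]
16. n7.off = true  [true]
17. n7.fin = "qmy"  [b.env ++ "y"]
18. n3.off = true  [true]
19. n3.fin = "kv"  ["kv"]
20. n2.hot = -6  [len(S.fin) - 8]
21. n2.env = true  [true]
22. n1.val = false  [not A.env]
23. n0.off = true  [true]
24. n0.fin = "nk"  ["nk"]

28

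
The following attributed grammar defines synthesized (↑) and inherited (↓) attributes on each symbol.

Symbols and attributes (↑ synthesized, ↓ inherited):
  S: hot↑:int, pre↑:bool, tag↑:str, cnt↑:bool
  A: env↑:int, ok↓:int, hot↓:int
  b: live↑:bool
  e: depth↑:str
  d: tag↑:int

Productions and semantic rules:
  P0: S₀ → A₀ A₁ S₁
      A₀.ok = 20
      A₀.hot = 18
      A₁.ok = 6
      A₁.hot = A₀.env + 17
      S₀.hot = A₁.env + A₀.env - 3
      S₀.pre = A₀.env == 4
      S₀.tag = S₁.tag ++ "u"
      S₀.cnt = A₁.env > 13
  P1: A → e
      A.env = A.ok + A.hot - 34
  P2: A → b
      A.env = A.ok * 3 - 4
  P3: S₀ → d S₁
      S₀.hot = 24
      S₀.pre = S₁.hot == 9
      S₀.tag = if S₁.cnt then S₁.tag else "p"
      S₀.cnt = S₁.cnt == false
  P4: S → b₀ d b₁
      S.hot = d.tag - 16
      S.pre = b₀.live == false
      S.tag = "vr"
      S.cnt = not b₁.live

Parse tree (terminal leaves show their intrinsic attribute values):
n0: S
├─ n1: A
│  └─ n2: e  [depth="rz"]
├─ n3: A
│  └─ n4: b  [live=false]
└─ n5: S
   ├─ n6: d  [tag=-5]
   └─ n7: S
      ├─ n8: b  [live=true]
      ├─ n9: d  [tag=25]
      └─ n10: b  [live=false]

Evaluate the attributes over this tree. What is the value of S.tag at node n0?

1. n1.ok = 20  [20]
2. n1.hot = 18  [18]
3. n2.depth = "rz"  [terminal]
4. n1.env = 4  [A.ok + A.hot - 34]
5. n3.ok = 6  [6]
6. n3.hot = 21  [A₀.env + 17]
7. n4.live = false  [terminal]
8. n3.env = 14  [A.ok * 3 - 4]
9. n6.tag = -5  [terminal]
10. n8.live = true  [terminal]
11. n9.tag = 25  [terminal]
12. n10.live = false  [terminal]
13. n7.hot = 9  [d.tag - 16]
14. n7.pre = false  [b₀.live == false]
15. n7.tag = "vr"  ["vr"]
16. n7.cnt = true  [not b₁.live]
17. n5.hot = 24  [24]
18. n5.pre = true  [S₁.hot == 9]
19. n5.tag = "vr"  [if S₁.cnt then S₁.tag else "p"]
20. n5.cnt = false  [S₁.cnt == false]
21. n0.hot = 15  [A₁.env + A₀.env - 3]
22. n0.pre = true  [A₀.env == 4]
23. n0.tag = "vru"  [S₁.tag ++ "u"]
24. n0.cnt = true  [A₁.env > 13]

"vru"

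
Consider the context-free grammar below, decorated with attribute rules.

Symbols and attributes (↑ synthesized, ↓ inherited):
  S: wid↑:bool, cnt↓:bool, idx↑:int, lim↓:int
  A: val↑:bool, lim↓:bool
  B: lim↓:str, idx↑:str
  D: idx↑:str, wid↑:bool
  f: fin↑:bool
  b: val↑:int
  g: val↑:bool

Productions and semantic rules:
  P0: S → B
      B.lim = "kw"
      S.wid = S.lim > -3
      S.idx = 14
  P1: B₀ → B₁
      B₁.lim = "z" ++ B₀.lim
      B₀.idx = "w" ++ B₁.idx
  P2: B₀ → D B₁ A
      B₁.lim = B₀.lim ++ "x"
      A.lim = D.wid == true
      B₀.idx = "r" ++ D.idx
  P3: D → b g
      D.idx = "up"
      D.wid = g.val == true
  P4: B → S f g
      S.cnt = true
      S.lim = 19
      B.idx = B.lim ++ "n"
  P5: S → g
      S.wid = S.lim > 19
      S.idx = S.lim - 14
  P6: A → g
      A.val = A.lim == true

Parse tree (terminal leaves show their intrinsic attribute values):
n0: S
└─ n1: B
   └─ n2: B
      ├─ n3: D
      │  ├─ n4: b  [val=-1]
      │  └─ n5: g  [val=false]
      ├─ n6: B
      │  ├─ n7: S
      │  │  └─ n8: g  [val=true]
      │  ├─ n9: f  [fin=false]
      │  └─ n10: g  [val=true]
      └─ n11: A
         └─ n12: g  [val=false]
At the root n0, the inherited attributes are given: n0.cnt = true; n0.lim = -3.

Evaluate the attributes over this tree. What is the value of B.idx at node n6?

1. n0.cnt = true  [given at root]
2. n0.lim = -3  [given at root]
3. n1.lim = "kw"  ["kw"]
4. n2.lim = "zkw"  ["z" ++ B₀.lim]
5. n4.val = -1  [terminal]
6. n5.val = false  [terminal]
7. n3.idx = "up"  ["up"]
8. n3.wid = false  [g.val == true]
9. n6.lim = "zkwx"  [B₀.lim ++ "x"]
10. n7.cnt = true  [true]
11. n7.lim = 19  [19]
12. n8.val = true  [terminal]
13. n7.wid = false  [S.lim > 19]
14. n7.idx = 5  [S.lim - 14]
15. n9.fin = false  [terminal]
16. n10.val = true  [terminal]
17. n6.idx = "zkwxn"  [B.lim ++ "n"]
18. n11.lim = false  [D.wid == true]
19. n12.val = false  [terminal]
20. n11.val = false  [A.lim == true]
21. n2.idx = "rup"  ["r" ++ D.idx]
22. n1.idx = "wrup"  ["w" ++ B₁.idx]
23. n0.wid = false  [S.lim > -3]
24. n0.idx = 14  [14]

"zkwxn"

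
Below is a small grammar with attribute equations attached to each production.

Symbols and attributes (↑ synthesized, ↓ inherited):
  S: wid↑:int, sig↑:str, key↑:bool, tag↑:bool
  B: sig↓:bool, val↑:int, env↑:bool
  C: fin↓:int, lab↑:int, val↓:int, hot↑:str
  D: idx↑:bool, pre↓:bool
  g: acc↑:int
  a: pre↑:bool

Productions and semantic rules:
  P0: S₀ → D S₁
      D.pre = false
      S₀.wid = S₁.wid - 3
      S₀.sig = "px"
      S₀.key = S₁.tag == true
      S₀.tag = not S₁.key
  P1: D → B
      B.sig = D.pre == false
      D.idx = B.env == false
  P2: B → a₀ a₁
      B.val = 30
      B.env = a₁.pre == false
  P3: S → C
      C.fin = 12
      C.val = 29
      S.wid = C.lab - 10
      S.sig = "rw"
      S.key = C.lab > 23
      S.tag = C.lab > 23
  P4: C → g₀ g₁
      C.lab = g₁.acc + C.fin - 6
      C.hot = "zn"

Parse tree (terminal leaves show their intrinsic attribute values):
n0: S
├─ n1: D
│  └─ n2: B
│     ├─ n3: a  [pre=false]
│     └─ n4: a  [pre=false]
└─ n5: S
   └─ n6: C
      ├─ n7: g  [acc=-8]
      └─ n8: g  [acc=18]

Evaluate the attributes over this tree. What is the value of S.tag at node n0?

1. n1.pre = false  [false]
2. n2.sig = true  [D.pre == false]
3. n3.pre = false  [terminal]
4. n4.pre = false  [terminal]
5. n2.val = 30  [30]
6. n2.env = true  [a₁.pre == false]
7. n1.idx = false  [B.env == false]
8. n6.fin = 12  [12]
9. n6.val = 29  [29]
10. n7.acc = -8  [terminal]
11. n8.acc = 18  [terminal]
12. n6.lab = 24  [g₁.acc + C.fin - 6]
13. n6.hot = "zn"  ["zn"]
14. n5.wid = 14  [C.lab - 10]
15. n5.sig = "rw"  ["rw"]
16. n5.key = true  [C.lab > 23]
17. n5.tag = true  [C.lab > 23]
18. n0.wid = 11  [S₁.wid - 3]
19. n0.sig = "px"  ["px"]
20. n0.key = true  [S₁.tag == true]
21. n0.tag = false  [not S₁.key]

false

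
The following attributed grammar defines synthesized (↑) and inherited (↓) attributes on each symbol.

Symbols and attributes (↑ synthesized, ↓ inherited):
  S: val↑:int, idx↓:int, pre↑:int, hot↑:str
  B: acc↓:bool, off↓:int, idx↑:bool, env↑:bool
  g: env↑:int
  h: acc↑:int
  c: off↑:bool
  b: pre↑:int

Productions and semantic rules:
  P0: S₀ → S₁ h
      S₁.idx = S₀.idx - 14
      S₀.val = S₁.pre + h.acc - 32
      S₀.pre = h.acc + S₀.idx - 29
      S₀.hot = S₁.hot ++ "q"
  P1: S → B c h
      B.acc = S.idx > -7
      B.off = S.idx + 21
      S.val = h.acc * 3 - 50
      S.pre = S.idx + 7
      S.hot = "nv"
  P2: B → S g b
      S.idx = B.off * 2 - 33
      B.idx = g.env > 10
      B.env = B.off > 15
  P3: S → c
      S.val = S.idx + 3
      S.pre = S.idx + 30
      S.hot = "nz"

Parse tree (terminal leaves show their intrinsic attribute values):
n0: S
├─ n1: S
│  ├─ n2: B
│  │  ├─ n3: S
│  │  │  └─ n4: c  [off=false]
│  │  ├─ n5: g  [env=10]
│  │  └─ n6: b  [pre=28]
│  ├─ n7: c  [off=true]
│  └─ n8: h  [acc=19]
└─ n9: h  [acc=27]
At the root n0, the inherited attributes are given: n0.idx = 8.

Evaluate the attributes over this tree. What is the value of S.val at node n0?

1. n0.idx = 8  [given at root]
2. n1.idx = -6  [S₀.idx - 14]
3. n2.acc = true  [S.idx > -7]
4. n2.off = 15  [S.idx + 21]
5. n3.idx = -3  [B.off * 2 - 33]
6. n4.off = false  [terminal]
7. n3.val = 0  [S.idx + 3]
8. n3.pre = 27  [S.idx + 30]
9. n3.hot = "nz"  ["nz"]
10. n5.env = 10  [terminal]
11. n6.pre = 28  [terminal]
12. n2.idx = false  [g.env > 10]
13. n2.env = false  [B.off > 15]
14. n7.off = true  [terminal]
15. n8.acc = 19  [terminal]
16. n1.val = 7  [h.acc * 3 - 50]
17. n1.pre = 1  [S.idx + 7]
18. n1.hot = "nv"  ["nv"]
19. n9.acc = 27  [terminal]
20. n0.val = -4  [S₁.pre + h.acc - 32]
21. n0.pre = 6  [h.acc + S₀.idx - 29]
22. n0.hot = "nvq"  [S₁.hot ++ "q"]

-4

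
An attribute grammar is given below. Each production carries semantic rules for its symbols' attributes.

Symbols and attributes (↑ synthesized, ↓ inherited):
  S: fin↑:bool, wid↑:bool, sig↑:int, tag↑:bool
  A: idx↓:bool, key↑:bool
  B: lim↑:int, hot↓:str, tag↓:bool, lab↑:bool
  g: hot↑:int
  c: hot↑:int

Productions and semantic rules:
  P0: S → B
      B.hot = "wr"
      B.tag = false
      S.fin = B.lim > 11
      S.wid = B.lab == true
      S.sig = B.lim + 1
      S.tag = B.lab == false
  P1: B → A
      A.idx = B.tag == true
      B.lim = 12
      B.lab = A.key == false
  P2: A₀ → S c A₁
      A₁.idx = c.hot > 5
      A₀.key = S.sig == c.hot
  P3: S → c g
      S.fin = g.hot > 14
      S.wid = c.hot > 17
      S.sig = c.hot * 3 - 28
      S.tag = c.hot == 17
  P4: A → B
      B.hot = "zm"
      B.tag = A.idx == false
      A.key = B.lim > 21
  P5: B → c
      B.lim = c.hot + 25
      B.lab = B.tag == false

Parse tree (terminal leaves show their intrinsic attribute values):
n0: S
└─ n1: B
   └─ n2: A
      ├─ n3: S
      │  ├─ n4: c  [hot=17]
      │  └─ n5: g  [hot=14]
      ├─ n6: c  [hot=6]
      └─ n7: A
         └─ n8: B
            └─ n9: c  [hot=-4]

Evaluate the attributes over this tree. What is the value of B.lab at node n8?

1. n1.hot = "wr"  ["wr"]
2. n1.tag = false  [false]
3. n2.idx = false  [B.tag == true]
4. n4.hot = 17  [terminal]
5. n5.hot = 14  [terminal]
6. n3.fin = false  [g.hot > 14]
7. n3.wid = false  [c.hot > 17]
8. n3.sig = 23  [c.hot * 3 - 28]
9. n3.tag = true  [c.hot == 17]
10. n6.hot = 6  [terminal]
11. n7.idx = true  [c.hot > 5]
12. n8.hot = "zm"  ["zm"]
13. n8.tag = false  [A.idx == false]
14. n9.hot = -4  [terminal]
15. n8.lim = 21  [c.hot + 25]
16. n8.lab = true  [B.tag == false]
17. n7.key = false  [B.lim > 21]
18. n2.key = false  [S.sig == c.hot]
19. n1.lim = 12  [12]
20. n1.lab = true  [A.key == false]
21. n0.fin = true  [B.lim > 11]
22. n0.wid = true  [B.lab == true]
23. n0.sig = 13  [B.lim + 1]
24. n0.tag = false  [B.lab == false]

true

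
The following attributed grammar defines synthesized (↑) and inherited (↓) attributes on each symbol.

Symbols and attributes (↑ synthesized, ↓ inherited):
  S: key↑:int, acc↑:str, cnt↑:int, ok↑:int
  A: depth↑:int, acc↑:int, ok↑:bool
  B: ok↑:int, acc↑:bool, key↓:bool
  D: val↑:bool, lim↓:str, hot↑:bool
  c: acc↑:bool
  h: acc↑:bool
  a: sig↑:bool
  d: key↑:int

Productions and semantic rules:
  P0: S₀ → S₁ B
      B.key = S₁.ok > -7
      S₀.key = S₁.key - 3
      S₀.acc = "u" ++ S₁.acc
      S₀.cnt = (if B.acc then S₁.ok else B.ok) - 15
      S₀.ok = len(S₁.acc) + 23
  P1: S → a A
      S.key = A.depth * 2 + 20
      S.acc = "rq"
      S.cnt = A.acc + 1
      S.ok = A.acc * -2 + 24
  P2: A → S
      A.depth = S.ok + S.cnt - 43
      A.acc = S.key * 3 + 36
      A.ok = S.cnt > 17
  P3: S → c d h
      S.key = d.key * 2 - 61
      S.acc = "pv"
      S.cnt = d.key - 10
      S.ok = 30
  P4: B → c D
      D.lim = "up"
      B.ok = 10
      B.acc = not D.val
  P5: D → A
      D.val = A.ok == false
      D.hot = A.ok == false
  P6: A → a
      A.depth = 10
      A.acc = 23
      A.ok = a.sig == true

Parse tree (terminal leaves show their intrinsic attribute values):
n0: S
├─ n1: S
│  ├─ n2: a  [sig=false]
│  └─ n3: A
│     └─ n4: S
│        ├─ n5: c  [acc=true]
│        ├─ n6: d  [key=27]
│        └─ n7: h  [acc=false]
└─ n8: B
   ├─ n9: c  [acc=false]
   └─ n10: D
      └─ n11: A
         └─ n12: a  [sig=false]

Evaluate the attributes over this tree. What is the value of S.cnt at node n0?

-5

1. n2.sig = false  [terminal]
2. n5.acc = true  [terminal]
3. n6.key = 27  [terminal]
4. n7.acc = false  [terminal]
5. n4.key = -7  [d.key * 2 - 61]
6. n4.acc = "pv"  ["pv"]
7. n4.cnt = 17  [d.key - 10]
8. n4.ok = 30  [30]
9. n3.depth = 4  [S.ok + S.cnt - 43]
10. n3.acc = 15  [S.key * 3 + 36]
11. n3.ok = false  [S.cnt > 17]
12. n1.key = 28  [A.depth * 2 + 20]
13. n1.acc = "rq"  ["rq"]
14. n1.cnt = 16  [A.acc + 1]
15. n1.ok = -6  [A.acc * -2 + 24]
16. n8.key = true  [S₁.ok > -7]
17. n9.acc = false  [terminal]
18. n10.lim = "up"  ["up"]
19. n12.sig = false  [terminal]
20. n11.depth = 10  [10]
21. n11.acc = 23  [23]
22. n11.ok = false  [a.sig == true]
23. n10.val = true  [A.ok == false]
24. n10.hot = true  [A.ok == false]
25. n8.ok = 10  [10]
26. n8.acc = false  [not D.val]
27. n0.key = 25  [S₁.key - 3]
28. n0.acc = "urq"  ["u" ++ S₁.acc]
29. n0.cnt = -5  [(if B.acc then S₁.ok else B.ok) - 15]
30. n0.ok = 25  [len(S₁.acc) + 23]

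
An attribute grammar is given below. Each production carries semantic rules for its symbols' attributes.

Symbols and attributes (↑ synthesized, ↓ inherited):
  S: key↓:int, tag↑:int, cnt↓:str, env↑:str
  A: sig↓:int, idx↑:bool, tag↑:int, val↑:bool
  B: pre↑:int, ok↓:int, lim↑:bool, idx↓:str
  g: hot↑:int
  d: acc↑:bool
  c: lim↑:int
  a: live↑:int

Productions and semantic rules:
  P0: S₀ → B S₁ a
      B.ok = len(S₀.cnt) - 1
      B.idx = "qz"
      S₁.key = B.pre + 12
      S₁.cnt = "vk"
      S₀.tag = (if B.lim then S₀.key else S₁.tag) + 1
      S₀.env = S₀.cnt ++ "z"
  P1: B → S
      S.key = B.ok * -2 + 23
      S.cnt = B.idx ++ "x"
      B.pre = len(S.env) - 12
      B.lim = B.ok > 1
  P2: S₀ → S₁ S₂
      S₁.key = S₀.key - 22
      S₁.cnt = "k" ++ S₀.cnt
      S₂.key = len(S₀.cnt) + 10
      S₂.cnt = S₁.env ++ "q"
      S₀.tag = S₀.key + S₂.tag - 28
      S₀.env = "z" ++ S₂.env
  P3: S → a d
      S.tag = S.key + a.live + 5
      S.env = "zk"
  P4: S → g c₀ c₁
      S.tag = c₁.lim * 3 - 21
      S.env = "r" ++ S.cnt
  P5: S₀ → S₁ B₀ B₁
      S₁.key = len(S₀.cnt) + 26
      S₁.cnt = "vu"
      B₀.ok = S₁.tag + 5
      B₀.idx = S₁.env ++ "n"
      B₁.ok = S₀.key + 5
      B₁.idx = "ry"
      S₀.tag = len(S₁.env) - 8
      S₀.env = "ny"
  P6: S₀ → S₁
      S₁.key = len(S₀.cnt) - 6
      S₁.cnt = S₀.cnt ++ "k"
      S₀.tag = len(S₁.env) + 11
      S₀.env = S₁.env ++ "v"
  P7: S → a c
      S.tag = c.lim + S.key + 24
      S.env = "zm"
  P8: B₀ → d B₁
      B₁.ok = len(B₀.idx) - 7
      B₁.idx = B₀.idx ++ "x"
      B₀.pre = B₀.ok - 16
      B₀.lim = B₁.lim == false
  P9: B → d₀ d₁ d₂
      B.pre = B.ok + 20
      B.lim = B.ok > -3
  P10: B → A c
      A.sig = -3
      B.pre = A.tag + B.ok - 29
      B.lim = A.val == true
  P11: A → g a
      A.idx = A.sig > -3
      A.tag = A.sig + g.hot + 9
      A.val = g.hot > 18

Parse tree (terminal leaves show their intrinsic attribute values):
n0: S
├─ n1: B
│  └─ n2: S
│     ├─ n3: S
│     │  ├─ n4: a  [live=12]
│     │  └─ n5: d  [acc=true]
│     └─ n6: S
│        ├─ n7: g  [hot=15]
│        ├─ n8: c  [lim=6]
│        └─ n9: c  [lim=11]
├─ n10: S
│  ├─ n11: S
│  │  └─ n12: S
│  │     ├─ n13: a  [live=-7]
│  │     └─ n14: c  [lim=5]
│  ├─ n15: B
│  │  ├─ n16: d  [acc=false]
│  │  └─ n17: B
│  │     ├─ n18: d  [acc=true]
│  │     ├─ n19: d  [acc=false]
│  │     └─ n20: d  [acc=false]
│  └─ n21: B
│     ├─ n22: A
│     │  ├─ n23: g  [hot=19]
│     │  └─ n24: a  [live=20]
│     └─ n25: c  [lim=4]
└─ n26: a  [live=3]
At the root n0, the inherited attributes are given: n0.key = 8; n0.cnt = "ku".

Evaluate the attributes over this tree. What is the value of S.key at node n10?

5

1. n0.key = 8  [given at root]
2. n0.cnt = "ku"  [given at root]
3. n1.ok = 1  [len(S₀.cnt) - 1]
4. n1.idx = "qz"  ["qz"]
5. n2.key = 21  [B.ok * -2 + 23]
6. n2.cnt = "qzx"  [B.idx ++ "x"]
7. n3.key = -1  [S₀.key - 22]
8. n3.cnt = "kqzx"  ["k" ++ S₀.cnt]
9. n4.live = 12  [terminal]
10. n5.acc = true  [terminal]
11. n3.tag = 16  [S.key + a.live + 5]
12. n3.env = "zk"  ["zk"]
13. n6.key = 13  [len(S₀.cnt) + 10]
14. n6.cnt = "zkq"  [S₁.env ++ "q"]
15. n7.hot = 15  [terminal]
16. n8.lim = 6  [terminal]
17. n9.lim = 11  [terminal]
18. n6.tag = 12  [c₁.lim * 3 - 21]
19. n6.env = "rzkq"  ["r" ++ S.cnt]
20. n2.tag = 5  [S₀.key + S₂.tag - 28]
21. n2.env = "zrzkq"  ["z" ++ S₂.env]
22. n1.pre = -7  [len(S.env) - 12]
23. n1.lim = false  [B.ok > 1]
24. n10.key = 5  [B.pre + 12]
25. n10.cnt = "vk"  ["vk"]
26. n11.key = 28  [len(S₀.cnt) + 26]
27. n11.cnt = "vu"  ["vu"]
28. n12.key = -4  [len(S₀.cnt) - 6]
29. n12.cnt = "vuk"  [S₀.cnt ++ "k"]
30. n13.live = -7  [terminal]
31. n14.lim = 5  [terminal]
32. n12.tag = 25  [c.lim + S.key + 24]
33. n12.env = "zm"  ["zm"]
34. n11.tag = 13  [len(S₁.env) + 11]
35. n11.env = "zmv"  [S₁.env ++ "v"]
36. n15.ok = 18  [S₁.tag + 5]
37. n15.idx = "zmvn"  [S₁.env ++ "n"]
38. n16.acc = false  [terminal]
39. n17.ok = -3  [len(B₀.idx) - 7]
40. n17.idx = "zmvnx"  [B₀.idx ++ "x"]
41. n18.acc = true  [terminal]
42. n19.acc = false  [terminal]
43. n20.acc = false  [terminal]
44. n17.pre = 17  [B.ok + 20]
45. n17.lim = false  [B.ok > -3]
46. n15.pre = 2  [B₀.ok - 16]
47. n15.lim = true  [B₁.lim == false]
48. n21.ok = 10  [S₀.key + 5]
49. n21.idx = "ry"  ["ry"]
50. n22.sig = -3  [-3]
51. n23.hot = 19  [terminal]
52. n24.live = 20  [terminal]
53. n22.idx = false  [A.sig > -3]
54. n22.tag = 25  [A.sig + g.hot + 9]
55. n22.val = true  [g.hot > 18]
56. n25.lim = 4  [terminal]
57. n21.pre = 6  [A.tag + B.ok - 29]
58. n21.lim = true  [A.val == true]
59. n10.tag = -5  [len(S₁.env) - 8]
60. n10.env = "ny"  ["ny"]
61. n26.live = 3  [terminal]
62. n0.tag = -4  [(if B.lim then S₀.key else S₁.tag) + 1]
63. n0.env = "kuz"  [S₀.cnt ++ "z"]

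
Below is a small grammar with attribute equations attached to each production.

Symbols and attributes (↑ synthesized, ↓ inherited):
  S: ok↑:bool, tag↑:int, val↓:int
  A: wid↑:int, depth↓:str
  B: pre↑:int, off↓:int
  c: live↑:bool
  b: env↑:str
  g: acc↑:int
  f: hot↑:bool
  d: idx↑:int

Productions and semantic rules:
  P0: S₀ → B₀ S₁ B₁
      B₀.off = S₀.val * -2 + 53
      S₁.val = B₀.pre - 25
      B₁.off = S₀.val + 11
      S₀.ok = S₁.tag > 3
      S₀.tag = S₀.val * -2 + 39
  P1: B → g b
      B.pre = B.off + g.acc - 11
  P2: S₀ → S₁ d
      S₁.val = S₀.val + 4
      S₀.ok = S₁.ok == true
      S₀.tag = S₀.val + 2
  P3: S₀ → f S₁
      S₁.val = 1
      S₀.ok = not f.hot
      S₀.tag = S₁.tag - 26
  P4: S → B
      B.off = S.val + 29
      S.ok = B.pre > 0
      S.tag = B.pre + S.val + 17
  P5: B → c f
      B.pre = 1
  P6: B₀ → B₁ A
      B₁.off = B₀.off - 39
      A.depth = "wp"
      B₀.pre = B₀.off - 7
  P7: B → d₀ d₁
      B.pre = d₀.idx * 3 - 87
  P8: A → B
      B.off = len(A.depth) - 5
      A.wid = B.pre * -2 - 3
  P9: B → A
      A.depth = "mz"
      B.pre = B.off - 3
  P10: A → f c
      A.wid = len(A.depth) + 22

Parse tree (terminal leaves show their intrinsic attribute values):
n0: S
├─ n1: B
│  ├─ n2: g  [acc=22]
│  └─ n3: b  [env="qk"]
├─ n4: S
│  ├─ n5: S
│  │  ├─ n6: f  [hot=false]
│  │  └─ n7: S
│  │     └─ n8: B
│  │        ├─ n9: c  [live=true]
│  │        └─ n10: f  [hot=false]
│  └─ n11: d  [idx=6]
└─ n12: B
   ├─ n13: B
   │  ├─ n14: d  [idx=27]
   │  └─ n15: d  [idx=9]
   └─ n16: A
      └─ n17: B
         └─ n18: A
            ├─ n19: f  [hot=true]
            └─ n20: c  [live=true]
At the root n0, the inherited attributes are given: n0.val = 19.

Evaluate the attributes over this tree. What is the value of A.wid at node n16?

9

1. n0.val = 19  [given at root]
2. n1.off = 15  [S₀.val * -2 + 53]
3. n2.acc = 22  [terminal]
4. n3.env = "qk"  [terminal]
5. n1.pre = 26  [B.off + g.acc - 11]
6. n4.val = 1  [B₀.pre - 25]
7. n5.val = 5  [S₀.val + 4]
8. n6.hot = false  [terminal]
9. n7.val = 1  [1]
10. n8.off = 30  [S.val + 29]
11. n9.live = true  [terminal]
12. n10.hot = false  [terminal]
13. n8.pre = 1  [1]
14. n7.ok = true  [B.pre > 0]
15. n7.tag = 19  [B.pre + S.val + 17]
16. n5.ok = true  [not f.hot]
17. n5.tag = -7  [S₁.tag - 26]
18. n11.idx = 6  [terminal]
19. n4.ok = true  [S₁.ok == true]
20. n4.tag = 3  [S₀.val + 2]
21. n12.off = 30  [S₀.val + 11]
22. n13.off = -9  [B₀.off - 39]
23. n14.idx = 27  [terminal]
24. n15.idx = 9  [terminal]
25. n13.pre = -6  [d₀.idx * 3 - 87]
26. n16.depth = "wp"  ["wp"]
27. n17.off = -3  [len(A.depth) - 5]
28. n18.depth = "mz"  ["mz"]
29. n19.hot = true  [terminal]
30. n20.live = true  [terminal]
31. n18.wid = 24  [len(A.depth) + 22]
32. n17.pre = -6  [B.off - 3]
33. n16.wid = 9  [B.pre * -2 - 3]
34. n12.pre = 23  [B₀.off - 7]
35. n0.ok = false  [S₁.tag > 3]
36. n0.tag = 1  [S₀.val * -2 + 39]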